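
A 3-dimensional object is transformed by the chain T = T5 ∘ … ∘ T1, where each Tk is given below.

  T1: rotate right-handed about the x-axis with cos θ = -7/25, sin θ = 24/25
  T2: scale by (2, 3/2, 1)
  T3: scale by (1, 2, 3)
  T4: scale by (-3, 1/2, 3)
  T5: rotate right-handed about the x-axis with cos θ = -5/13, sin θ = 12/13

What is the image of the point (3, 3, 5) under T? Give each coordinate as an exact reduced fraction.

T(p) = (-18, -5877/650, -4203/325)

T1 rotate right-handed about the x-axis with cos θ = -7/25, sin θ = 24/25: (3, 3, 5) → (3, -141/25, 37/25)
T2 scale by (2, 3/2, 1): (3, -141/25, 37/25) → (6, -423/50, 37/25)
T3 scale by (1, 2, 3): (6, -423/50, 37/25) → (6, -423/25, 111/25)
T4 scale by (-3, 1/2, 3): (6, -423/25, 111/25) → (-18, -423/50, 333/25)
T5 rotate right-handed about the x-axis with cos θ = -5/13, sin θ = 12/13: (-18, -423/50, 333/25) → (-18, -5877/650, -4203/325)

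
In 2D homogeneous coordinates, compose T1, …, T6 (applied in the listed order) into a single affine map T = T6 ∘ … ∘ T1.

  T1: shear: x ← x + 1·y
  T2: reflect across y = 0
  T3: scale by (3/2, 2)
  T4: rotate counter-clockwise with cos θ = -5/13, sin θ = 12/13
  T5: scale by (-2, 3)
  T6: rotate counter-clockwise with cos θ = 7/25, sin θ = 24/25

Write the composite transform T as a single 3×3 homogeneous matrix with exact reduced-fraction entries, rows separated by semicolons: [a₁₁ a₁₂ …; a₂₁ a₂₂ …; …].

T1 = [1 1 0; 0 1 0; 0 0 1]
T2·T1 = [1 1 0; 0 -1 0; 0 0 1]
T3·…·T1 = [3/2 3/2 0; 0 -2 0; 0 0 1]
T4·…·T1 = [-15/26 33/26 0; 18/13 28/13 0; 0 0 1]
T5·…·T1 = [15/13 -33/13 0; 54/13 84/13 0; 0 0 1]
T6·…·T1 = [-1191/325 -2247/325 0; 738/325 -204/325 0; 0 0 1]

T = [-1191/325 -2247/325 0; 738/325 -204/325 0; 0 0 1]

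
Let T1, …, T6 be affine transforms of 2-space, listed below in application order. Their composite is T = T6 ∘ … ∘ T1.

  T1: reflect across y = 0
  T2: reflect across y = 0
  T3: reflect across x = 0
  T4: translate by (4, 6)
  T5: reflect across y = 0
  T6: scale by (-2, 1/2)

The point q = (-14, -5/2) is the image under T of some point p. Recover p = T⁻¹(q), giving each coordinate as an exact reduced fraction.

T1 = [1 0 0; 0 -1 0; 0 0 1]
T2·T1 = [1 0 0; 0 1 0; 0 0 1]
T3·…·T1 = [-1 0 0; 0 1 0; 0 0 1]
T4·…·T1 = [-1 0 4; 0 1 6; 0 0 1]
T5·…·T1 = [-1 0 4; 0 -1 -6; 0 0 1]
T6·…·T1 = [2 0 -8; 0 -1/2 -3; 0 0 1]
det M = -1; M⁻¹ = [1/2 0 4; 0 -2 -6; 0 0 1]
M⁻¹ · (-14, -5/2)ᵀ = (-3, -1)ᵀ

p = (-3, -1)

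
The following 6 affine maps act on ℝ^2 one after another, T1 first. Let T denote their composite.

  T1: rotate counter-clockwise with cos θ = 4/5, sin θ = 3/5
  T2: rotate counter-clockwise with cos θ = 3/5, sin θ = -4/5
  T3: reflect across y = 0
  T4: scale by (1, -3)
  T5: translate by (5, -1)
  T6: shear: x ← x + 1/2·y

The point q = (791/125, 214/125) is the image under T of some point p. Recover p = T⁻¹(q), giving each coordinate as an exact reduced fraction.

T1 = [4/5 -3/5 0; 3/5 4/5 0; 0 0 1]
T2·T1 = [24/25 7/25 0; -7/25 24/25 0; 0 0 1]
T3·…·T1 = [24/25 7/25 0; 7/25 -24/25 0; 0 0 1]
T4·…·T1 = [24/25 7/25 0; -21/25 72/25 0; 0 0 1]
T5·…·T1 = [24/25 7/25 5; -21/25 72/25 -1; 0 0 1]
T6·…·T1 = [27/50 43/25 9/2; -21/25 72/25 -1; 0 0 1]
det M = 3; M⁻¹ = [24/25 -43/75 -367/75; 7/25 9/50 -27/25; 0 0 1]
M⁻¹ · (791/125, 214/125)ᵀ = (1/5, 1)ᵀ

p = (1/5, 1)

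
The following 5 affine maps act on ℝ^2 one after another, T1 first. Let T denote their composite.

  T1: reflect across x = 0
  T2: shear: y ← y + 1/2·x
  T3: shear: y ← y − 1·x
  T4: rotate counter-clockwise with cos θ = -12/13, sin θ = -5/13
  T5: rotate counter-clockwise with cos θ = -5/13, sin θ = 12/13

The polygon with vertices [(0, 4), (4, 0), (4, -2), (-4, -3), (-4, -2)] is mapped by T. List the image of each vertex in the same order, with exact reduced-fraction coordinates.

T1 reflect across x = 0: (0, 4) → (0, 4); (4, 0) → (-4, 0); (4, -2) → (-4, -2); (-4, -3) → (4, -3); (-4, -2) → (4, -2)
T2 shear: y ← y + 1/2·x: (0, 4) → (0, 4); (-4, 0) → (-4, -2); (-4, -2) → (-4, -4); (4, -3) → (4, -1); (4, -2) → (4, 0)
T3 shear: y ← y − 1·x: (0, 4) → (0, 4); (-4, -2) → (-4, 2); (-4, -4) → (-4, 0); (4, -1) → (4, -5); (4, 0) → (4, -4)
T4 rotate counter-clockwise with cos θ = -12/13, sin θ = -5/13: (0, 4) → (20/13, -48/13); (-4, 2) → (58/13, -4/13); (-4, 0) → (48/13, 20/13); (4, -5) → (-73/13, 40/13); (4, -4) → (-68/13, 28/13)
T5 rotate counter-clockwise with cos θ = -5/13, sin θ = 12/13: (20/13, -48/13) → (476/169, 480/169); (58/13, -4/13) → (-242/169, 716/169); (48/13, 20/13) → (-480/169, 476/169); (-73/13, 40/13) → (-115/169, -1076/169); (-68/13, 28/13) → (4/169, -956/169)

image vertices: (476/169, 480/169), (-242/169, 716/169), (-480/169, 476/169), (-115/169, -1076/169), (4/169, -956/169)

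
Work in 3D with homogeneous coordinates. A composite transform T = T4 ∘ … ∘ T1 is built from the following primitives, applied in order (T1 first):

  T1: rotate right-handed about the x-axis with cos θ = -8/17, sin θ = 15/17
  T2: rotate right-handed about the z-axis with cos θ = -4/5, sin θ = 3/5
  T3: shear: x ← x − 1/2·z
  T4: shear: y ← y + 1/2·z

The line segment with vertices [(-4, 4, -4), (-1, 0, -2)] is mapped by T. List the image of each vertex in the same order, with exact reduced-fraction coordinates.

image vertices: (-42/85, -86/85, 92/17), (-62/85, -131/85, 16/17)

T1 rotate right-handed about the x-axis with cos θ = -8/17, sin θ = 15/17: (-4, 4, -4) → (-4, 28/17, 92/17); (-1, 0, -2) → (-1, 30/17, 16/17)
T2 rotate right-handed about the z-axis with cos θ = -4/5, sin θ = 3/5: (-4, 28/17, 92/17) → (188/85, -316/85, 92/17); (-1, 30/17, 16/17) → (-22/85, -171/85, 16/17)
T3 shear: x ← x − 1/2·z: (188/85, -316/85, 92/17) → (-42/85, -316/85, 92/17); (-22/85, -171/85, 16/17) → (-62/85, -171/85, 16/17)
T4 shear: y ← y + 1/2·z: (-42/85, -316/85, 92/17) → (-42/85, -86/85, 92/17); (-62/85, -171/85, 16/17) → (-62/85, -131/85, 16/17)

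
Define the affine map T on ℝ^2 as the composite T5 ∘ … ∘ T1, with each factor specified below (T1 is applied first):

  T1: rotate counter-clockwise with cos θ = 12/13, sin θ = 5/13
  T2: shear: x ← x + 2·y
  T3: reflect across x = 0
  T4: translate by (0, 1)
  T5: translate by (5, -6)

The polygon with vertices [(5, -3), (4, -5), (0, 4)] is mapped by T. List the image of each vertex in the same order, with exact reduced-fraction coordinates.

T1 rotate counter-clockwise with cos θ = 12/13, sin θ = 5/13: (5, -3) → (75/13, -11/13); (4, -5) → (73/13, -40/13); (0, 4) → (-20/13, 48/13)
T2 shear: x ← x + 2·y: (75/13, -11/13) → (53/13, -11/13); (73/13, -40/13) → (-7/13, -40/13); (-20/13, 48/13) → (76/13, 48/13)
T3 reflect across x = 0: (53/13, -11/13) → (-53/13, -11/13); (-7/13, -40/13) → (7/13, -40/13); (76/13, 48/13) → (-76/13, 48/13)
T4 translate by (0, 1): (-53/13, -11/13) → (-53/13, 2/13); (7/13, -40/13) → (7/13, -27/13); (-76/13, 48/13) → (-76/13, 61/13)
T5 translate by (5, -6): (-53/13, 2/13) → (12/13, -76/13); (7/13, -27/13) → (72/13, -105/13); (-76/13, 61/13) → (-11/13, -17/13)

image vertices: (12/13, -76/13), (72/13, -105/13), (-11/13, -17/13)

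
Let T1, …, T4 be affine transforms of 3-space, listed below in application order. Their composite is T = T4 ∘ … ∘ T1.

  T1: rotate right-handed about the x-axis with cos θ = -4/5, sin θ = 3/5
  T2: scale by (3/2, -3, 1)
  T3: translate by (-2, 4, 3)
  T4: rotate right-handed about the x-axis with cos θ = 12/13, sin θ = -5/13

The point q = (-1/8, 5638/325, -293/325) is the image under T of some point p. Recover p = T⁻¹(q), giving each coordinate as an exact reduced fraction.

T1 = [1 0 0 0; 0 -4/5 -3/5 0; 0 3/5 -4/5 0; 0 0 0 1]
T2·T1 = [3/2 0 0 0; 0 12/5 9/5 0; 0 3/5 -4/5 0; 0 0 0 1]
T3·…·T1 = [3/2 0 0 -2; 0 12/5 9/5 4; 0 3/5 -4/5 3; 0 0 0 1]
T4·…·T1 = [3/2 0 0 -2; 0 159/65 88/65 63/13; 0 -24/65 -93/65 16/13; 0 0 0 1]
det M = -9/2; M⁻¹ = [2/3 0 0 4/3; 0 31/65 88/195 -43/15; 0 -8/65 -53/65 8/5; 0 0 0 1]
M⁻¹ · (-1/8, 5638/325, -293/325)ᵀ = (5/4, 5, 1/5)ᵀ

p = (5/4, 5, 1/5)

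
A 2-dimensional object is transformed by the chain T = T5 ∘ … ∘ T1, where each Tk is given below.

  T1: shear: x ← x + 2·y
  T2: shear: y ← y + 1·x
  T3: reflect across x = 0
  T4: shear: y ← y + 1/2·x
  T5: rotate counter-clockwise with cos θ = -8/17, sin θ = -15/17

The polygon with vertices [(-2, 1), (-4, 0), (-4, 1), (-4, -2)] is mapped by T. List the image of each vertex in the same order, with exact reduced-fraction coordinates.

T1 shear: x ← x + 2·y: (-2, 1) → (0, 1); (-4, 0) → (-4, 0); (-4, 1) → (-2, 1); (-4, -2) → (-8, -2)
T2 shear: y ← y + 1·x: (0, 1) → (0, 1); (-4, 0) → (-4, -4); (-2, 1) → (-2, -1); (-8, -2) → (-8, -10)
T3 reflect across x = 0: (0, 1) → (0, 1); (-4, -4) → (4, -4); (-2, -1) → (2, -1); (-8, -10) → (8, -10)
T4 shear: y ← y + 1/2·x: (0, 1) → (0, 1); (4, -4) → (4, -2); (2, -1) → (2, 0); (8, -10) → (8, -6)
T5 rotate counter-clockwise with cos θ = -8/17, sin θ = -15/17: (0, 1) → (15/17, -8/17); (4, -2) → (-62/17, -44/17); (2, 0) → (-16/17, -30/17); (8, -6) → (-154/17, -72/17)

image vertices: (15/17, -8/17), (-62/17, -44/17), (-16/17, -30/17), (-154/17, -72/17)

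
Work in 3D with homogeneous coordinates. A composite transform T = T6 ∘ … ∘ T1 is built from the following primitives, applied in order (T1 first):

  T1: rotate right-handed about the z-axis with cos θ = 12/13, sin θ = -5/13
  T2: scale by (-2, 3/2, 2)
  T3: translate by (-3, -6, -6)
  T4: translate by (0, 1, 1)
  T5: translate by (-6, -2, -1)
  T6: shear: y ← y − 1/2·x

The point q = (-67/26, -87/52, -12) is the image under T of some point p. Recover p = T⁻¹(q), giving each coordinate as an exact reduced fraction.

T1 = [12/13 5/13 0 0; -5/13 12/13 0 0; 0 0 1 0; 0 0 0 1]
T2·T1 = [-24/13 -10/13 0 0; -15/26 18/13 0 0; 0 0 2 0; 0 0 0 1]
T3·…·T1 = [-24/13 -10/13 0 -3; -15/26 18/13 0 -6; 0 0 2 -6; 0 0 0 1]
T4·…·T1 = [-24/13 -10/13 0 -3; -15/26 18/13 0 -5; 0 0 2 -5; 0 0 0 1]
T5·…·T1 = [-24/13 -10/13 0 -9; -15/26 18/13 0 -7; 0 0 2 -6; 0 0 0 1]
T6·…·T1 = [-24/13 -10/13 0 -9; 9/26 23/13 0 -5/2; 0 0 2 -6; 0 0 0 1]
det M = -6; M⁻¹ = [-23/39 -10/39 0 -232/39; 3/26 8/13 0 67/26; 0 0 1/2 3; 0 0 0 1]
M⁻¹ · (-67/26, -87/52, -12)ᵀ = (-4, 5/4, -3)ᵀ

p = (-4, 5/4, -3)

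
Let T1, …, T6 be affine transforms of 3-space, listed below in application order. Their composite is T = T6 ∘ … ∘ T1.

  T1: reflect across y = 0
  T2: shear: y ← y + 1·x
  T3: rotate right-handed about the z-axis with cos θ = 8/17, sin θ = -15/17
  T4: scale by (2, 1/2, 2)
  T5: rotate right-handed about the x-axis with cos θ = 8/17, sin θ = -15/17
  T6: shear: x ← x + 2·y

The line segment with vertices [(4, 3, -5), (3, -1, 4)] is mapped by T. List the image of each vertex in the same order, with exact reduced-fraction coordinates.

T1 reflect across y = 0: (4, 3, -5) → (4, -3, -5); (3, -1, 4) → (3, 1, 4)
T2 shear: y ← y + 1·x: (4, -3, -5) → (4, 1, -5); (3, 1, 4) → (3, 4, 4)
T3 rotate right-handed about the z-axis with cos θ = 8/17, sin θ = -15/17: (4, 1, -5) → (47/17, -52/17, -5); (3, 4, 4) → (84/17, -13/17, 4)
T4 scale by (2, 1/2, 2): (47/17, -52/17, -5) → (94/17, -26/17, -10); (84/17, -13/17, 4) → (168/17, -13/34, 8)
T5 rotate right-handed about the x-axis with cos θ = 8/17, sin θ = -15/17: (94/17, -26/17, -10) → (94/17, -2758/289, -970/289); (168/17, -13/34, 8) → (168/17, 1988/289, 2371/578)
T6 shear: x ← x + 2·y: (94/17, -2758/289, -970/289) → (-3918/289, -2758/289, -970/289); (168/17, 1988/289, 2371/578) → (6832/289, 1988/289, 2371/578)

image vertices: (-3918/289, -2758/289, -970/289), (6832/289, 1988/289, 2371/578)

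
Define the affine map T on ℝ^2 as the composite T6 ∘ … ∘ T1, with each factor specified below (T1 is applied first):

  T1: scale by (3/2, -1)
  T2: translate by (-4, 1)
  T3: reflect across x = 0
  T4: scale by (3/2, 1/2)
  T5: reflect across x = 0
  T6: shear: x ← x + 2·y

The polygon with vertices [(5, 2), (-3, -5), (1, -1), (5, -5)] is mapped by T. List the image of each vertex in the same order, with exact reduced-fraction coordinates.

image vertices: (17/4, -1/2), (-27/4, 3), (-7/4, 1), (45/4, 3)

T1 scale by (3/2, -1): (5, 2) → (15/2, -2); (-3, -5) → (-9/2, 5); (1, -1) → (3/2, 1); (5, -5) → (15/2, 5)
T2 translate by (-4, 1): (15/2, -2) → (7/2, -1); (-9/2, 5) → (-17/2, 6); (3/2, 1) → (-5/2, 2); (15/2, 5) → (7/2, 6)
T3 reflect across x = 0: (7/2, -1) → (-7/2, -1); (-17/2, 6) → (17/2, 6); (-5/2, 2) → (5/2, 2); (7/2, 6) → (-7/2, 6)
T4 scale by (3/2, 1/2): (-7/2, -1) → (-21/4, -1/2); (17/2, 6) → (51/4, 3); (5/2, 2) → (15/4, 1); (-7/2, 6) → (-21/4, 3)
T5 reflect across x = 0: (-21/4, -1/2) → (21/4, -1/2); (51/4, 3) → (-51/4, 3); (15/4, 1) → (-15/4, 1); (-21/4, 3) → (21/4, 3)
T6 shear: x ← x + 2·y: (21/4, -1/2) → (17/4, -1/2); (-51/4, 3) → (-27/4, 3); (-15/4, 1) → (-7/4, 1); (21/4, 3) → (45/4, 3)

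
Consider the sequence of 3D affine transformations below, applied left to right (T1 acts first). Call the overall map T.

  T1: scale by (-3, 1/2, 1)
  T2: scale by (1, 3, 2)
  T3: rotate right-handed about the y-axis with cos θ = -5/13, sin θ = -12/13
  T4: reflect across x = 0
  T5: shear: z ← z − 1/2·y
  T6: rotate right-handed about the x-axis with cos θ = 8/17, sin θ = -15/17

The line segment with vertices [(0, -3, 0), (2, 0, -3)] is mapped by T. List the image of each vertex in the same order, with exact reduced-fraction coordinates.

image vertices: (0, -9/68, 171/34), (-102/13, -630/221, -336/221)

T1 scale by (-3, 1/2, 1): (0, -3, 0) → (0, -3/2, 0); (2, 0, -3) → (-6, 0, -3)
T2 scale by (1, 3, 2): (0, -3/2, 0) → (0, -9/2, 0); (-6, 0, -3) → (-6, 0, -6)
T3 rotate right-handed about the y-axis with cos θ = -5/13, sin θ = -12/13: (0, -9/2, 0) → (0, -9/2, 0); (-6, 0, -6) → (102/13, 0, -42/13)
T4 reflect across x = 0: (0, -9/2, 0) → (0, -9/2, 0); (102/13, 0, -42/13) → (-102/13, 0, -42/13)
T5 shear: z ← z − 1/2·y: (0, -9/2, 0) → (0, -9/2, 9/4); (-102/13, 0, -42/13) → (-102/13, 0, -42/13)
T6 rotate right-handed about the x-axis with cos θ = 8/17, sin θ = -15/17: (0, -9/2, 9/4) → (0, -9/68, 171/34); (-102/13, 0, -42/13) → (-102/13, -630/221, -336/221)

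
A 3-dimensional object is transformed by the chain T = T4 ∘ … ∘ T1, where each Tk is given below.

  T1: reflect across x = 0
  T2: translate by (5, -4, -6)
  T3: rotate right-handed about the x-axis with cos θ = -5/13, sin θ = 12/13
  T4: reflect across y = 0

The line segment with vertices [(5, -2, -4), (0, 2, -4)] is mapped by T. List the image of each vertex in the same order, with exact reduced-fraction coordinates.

T1 reflect across x = 0: (5, -2, -4) → (-5, -2, -4); (0, 2, -4) → (0, 2, -4)
T2 translate by (5, -4, -6): (-5, -2, -4) → (0, -6, -10); (0, 2, -4) → (5, -2, -10)
T3 rotate right-handed about the x-axis with cos θ = -5/13, sin θ = 12/13: (0, -6, -10) → (0, 150/13, -22/13); (5, -2, -10) → (5, 10, 2)
T4 reflect across y = 0: (0, 150/13, -22/13) → (0, -150/13, -22/13); (5, 10, 2) → (5, -10, 2)

image vertices: (0, -150/13, -22/13), (5, -10, 2)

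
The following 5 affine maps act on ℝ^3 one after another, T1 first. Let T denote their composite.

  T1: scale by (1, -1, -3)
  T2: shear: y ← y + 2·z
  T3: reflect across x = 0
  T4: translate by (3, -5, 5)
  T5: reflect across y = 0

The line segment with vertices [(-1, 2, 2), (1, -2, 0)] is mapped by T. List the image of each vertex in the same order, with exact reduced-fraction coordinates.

image vertices: (4, 19, -1), (2, 3, 5)

T1 scale by (1, -1, -3): (-1, 2, 2) → (-1, -2, -6); (1, -2, 0) → (1, 2, 0)
T2 shear: y ← y + 2·z: (-1, -2, -6) → (-1, -14, -6); (1, 2, 0) → (1, 2, 0)
T3 reflect across x = 0: (-1, -14, -6) → (1, -14, -6); (1, 2, 0) → (-1, 2, 0)
T4 translate by (3, -5, 5): (1, -14, -6) → (4, -19, -1); (-1, 2, 0) → (2, -3, 5)
T5 reflect across y = 0: (4, -19, -1) → (4, 19, -1); (2, -3, 5) → (2, 3, 5)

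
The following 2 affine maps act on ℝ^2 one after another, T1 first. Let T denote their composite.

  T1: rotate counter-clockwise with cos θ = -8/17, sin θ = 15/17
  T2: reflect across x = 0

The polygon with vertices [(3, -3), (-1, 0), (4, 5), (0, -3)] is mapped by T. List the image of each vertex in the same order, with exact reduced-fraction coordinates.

T1 rotate counter-clockwise with cos θ = -8/17, sin θ = 15/17: (3, -3) → (21/17, 69/17); (-1, 0) → (8/17, -15/17); (4, 5) → (-107/17, 20/17); (0, -3) → (45/17, 24/17)
T2 reflect across x = 0: (21/17, 69/17) → (-21/17, 69/17); (8/17, -15/17) → (-8/17, -15/17); (-107/17, 20/17) → (107/17, 20/17); (45/17, 24/17) → (-45/17, 24/17)

image vertices: (-21/17, 69/17), (-8/17, -15/17), (107/17, 20/17), (-45/17, 24/17)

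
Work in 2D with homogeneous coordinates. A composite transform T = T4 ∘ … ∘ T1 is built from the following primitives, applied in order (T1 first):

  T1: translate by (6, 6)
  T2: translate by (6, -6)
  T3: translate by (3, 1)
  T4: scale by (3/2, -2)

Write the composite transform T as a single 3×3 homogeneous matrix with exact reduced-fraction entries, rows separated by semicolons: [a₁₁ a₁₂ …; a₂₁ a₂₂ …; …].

T = [3/2 0 45/2; 0 -2 -2; 0 0 1]

T1 = [1 0 6; 0 1 6; 0 0 1]
T2·T1 = [1 0 12; 0 1 0; 0 0 1]
T3·…·T1 = [1 0 15; 0 1 1; 0 0 1]
T4·…·T1 = [3/2 0 45/2; 0 -2 -2; 0 0 1]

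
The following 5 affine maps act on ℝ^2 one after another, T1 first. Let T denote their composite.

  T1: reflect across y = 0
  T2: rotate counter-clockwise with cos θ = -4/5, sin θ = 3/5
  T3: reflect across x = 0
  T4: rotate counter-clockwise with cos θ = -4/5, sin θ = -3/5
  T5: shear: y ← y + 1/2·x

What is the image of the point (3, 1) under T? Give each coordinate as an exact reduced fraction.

T(p) = (3/25, -31/10)

T1 reflect across y = 0: (3, 1) → (3, -1)
T2 rotate counter-clockwise with cos θ = -4/5, sin θ = 3/5: (3, -1) → (-9/5, 13/5)
T3 reflect across x = 0: (-9/5, 13/5) → (9/5, 13/5)
T4 rotate counter-clockwise with cos θ = -4/5, sin θ = -3/5: (9/5, 13/5) → (3/25, -79/25)
T5 shear: y ← y + 1/2·x: (3/25, -79/25) → (3/25, -31/10)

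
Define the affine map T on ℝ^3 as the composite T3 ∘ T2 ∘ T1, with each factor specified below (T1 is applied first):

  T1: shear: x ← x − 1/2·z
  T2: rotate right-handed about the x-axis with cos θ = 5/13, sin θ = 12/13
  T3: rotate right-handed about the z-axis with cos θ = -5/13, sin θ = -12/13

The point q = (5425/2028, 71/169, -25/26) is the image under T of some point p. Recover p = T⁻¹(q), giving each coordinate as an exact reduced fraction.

T1 = [1 0 -1/2 0; 0 1 0 0; 0 0 1 0; 0 0 0 1]
T2·T1 = [1 0 -1/2 0; 0 5/13 -12/13 0; 0 12/13 5/13 0; 0 0 0 1]
T3·…·T1 = [-5/13 60/169 -223/338 0; -12/13 -25/169 138/169 0; 0 12/13 5/13 0; 0 0 0 1]
det M = 1; M⁻¹ = [-137/169 -126/169 5/26 0; 60/169 -25/169 12/13 0; -144/169 60/169 5/13 0; 0 0 0 1]
M⁻¹ · (5425/2028, 71/169, -25/26)ᵀ = (-8/3, 0, -5/2)ᵀ

p = (-8/3, 0, -5/2)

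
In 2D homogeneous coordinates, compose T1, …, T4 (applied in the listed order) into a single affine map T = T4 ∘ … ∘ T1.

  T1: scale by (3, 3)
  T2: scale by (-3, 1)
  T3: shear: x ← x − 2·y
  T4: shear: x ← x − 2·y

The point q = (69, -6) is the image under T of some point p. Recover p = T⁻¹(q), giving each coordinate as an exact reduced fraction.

T1 = [3 0 0; 0 3 0; 0 0 1]
T2·T1 = [-9 0 0; 0 3 0; 0 0 1]
T3·…·T1 = [-9 -6 0; 0 3 0; 0 0 1]
T4·…·T1 = [-9 -12 0; 0 3 0; 0 0 1]
det M = -27; M⁻¹ = [-1/9 -4/9 0; 0 1/3 0; 0 0 1]
M⁻¹ · (69, -6)ᵀ = (-5, -2)ᵀ

p = (-5, -2)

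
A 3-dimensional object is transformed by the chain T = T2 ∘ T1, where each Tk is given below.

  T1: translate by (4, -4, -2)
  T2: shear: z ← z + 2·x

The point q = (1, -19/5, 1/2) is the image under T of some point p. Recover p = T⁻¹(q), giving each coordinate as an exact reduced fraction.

T1 = [1 0 0 4; 0 1 0 -4; 0 0 1 -2; 0 0 0 1]
T2·T1 = [1 0 0 4; 0 1 0 -4; 2 0 1 6; 0 0 0 1]
det M = 1; M⁻¹ = [1 0 0 -4; 0 1 0 4; -2 0 1 2; 0 0 0 1]
M⁻¹ · (1, -19/5, 1/2)ᵀ = (-3, 1/5, 1/2)ᵀ

p = (-3, 1/5, 1/2)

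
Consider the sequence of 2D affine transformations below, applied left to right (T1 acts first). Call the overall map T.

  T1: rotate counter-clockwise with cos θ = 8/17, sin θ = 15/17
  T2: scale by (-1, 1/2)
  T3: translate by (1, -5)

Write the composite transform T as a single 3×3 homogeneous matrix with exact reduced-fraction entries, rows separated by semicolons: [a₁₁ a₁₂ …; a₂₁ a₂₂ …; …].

T1 = [8/17 -15/17 0; 15/17 8/17 0; 0 0 1]
T2·T1 = [-8/17 15/17 0; 15/34 4/17 0; 0 0 1]
T3·…·T1 = [-8/17 15/17 1; 15/34 4/17 -5; 0 0 1]

T = [-8/17 15/17 1; 15/34 4/17 -5; 0 0 1]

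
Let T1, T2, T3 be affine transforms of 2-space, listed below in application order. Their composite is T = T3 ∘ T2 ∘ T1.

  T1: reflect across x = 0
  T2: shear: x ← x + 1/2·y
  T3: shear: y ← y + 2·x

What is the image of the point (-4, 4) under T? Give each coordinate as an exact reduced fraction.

T(p) = (6, 16)

T1 reflect across x = 0: (-4, 4) → (4, 4)
T2 shear: x ← x + 1/2·y: (4, 4) → (6, 4)
T3 shear: y ← y + 2·x: (6, 4) → (6, 16)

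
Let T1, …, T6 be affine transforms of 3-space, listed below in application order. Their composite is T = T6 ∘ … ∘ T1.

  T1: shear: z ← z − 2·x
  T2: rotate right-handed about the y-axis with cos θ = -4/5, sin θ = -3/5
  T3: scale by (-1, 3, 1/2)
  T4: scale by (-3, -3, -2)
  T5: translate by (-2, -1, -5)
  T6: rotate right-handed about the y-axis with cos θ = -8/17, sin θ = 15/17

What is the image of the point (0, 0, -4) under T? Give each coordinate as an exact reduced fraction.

T1 shear: z ← z − 2·x: (0, 0, -4) → (0, 0, -4)
T2 rotate right-handed about the y-axis with cos θ = -4/5, sin θ = -3/5: (0, 0, -4) → (12/5, 0, 16/5)
T3 scale by (-1, 3, 1/2): (12/5, 0, 16/5) → (-12/5, 0, 8/5)
T4 scale by (-3, -3, -2): (-12/5, 0, 8/5) → (36/5, 0, -16/5)
T5 translate by (-2, -1, -5): (36/5, 0, -16/5) → (26/5, -1, -41/5)
T6 rotate right-handed about the y-axis with cos θ = -8/17, sin θ = 15/17: (26/5, -1, -41/5) → (-823/85, -1, -62/85)

T(p) = (-823/85, -1, -62/85)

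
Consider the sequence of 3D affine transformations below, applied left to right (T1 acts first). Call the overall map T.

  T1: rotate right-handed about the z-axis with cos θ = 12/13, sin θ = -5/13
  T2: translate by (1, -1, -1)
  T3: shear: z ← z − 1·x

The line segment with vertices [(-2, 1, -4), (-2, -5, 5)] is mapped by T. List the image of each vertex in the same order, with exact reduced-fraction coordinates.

image vertices: (-6/13, 9/13, -59/13), (-36/13, -63/13, 88/13)

T1 rotate right-handed about the z-axis with cos θ = 12/13, sin θ = -5/13: (-2, 1, -4) → (-19/13, 22/13, -4); (-2, -5, 5) → (-49/13, -50/13, 5)
T2 translate by (1, -1, -1): (-19/13, 22/13, -4) → (-6/13, 9/13, -5); (-49/13, -50/13, 5) → (-36/13, -63/13, 4)
T3 shear: z ← z − 1·x: (-6/13, 9/13, -5) → (-6/13, 9/13, -59/13); (-36/13, -63/13, 4) → (-36/13, -63/13, 88/13)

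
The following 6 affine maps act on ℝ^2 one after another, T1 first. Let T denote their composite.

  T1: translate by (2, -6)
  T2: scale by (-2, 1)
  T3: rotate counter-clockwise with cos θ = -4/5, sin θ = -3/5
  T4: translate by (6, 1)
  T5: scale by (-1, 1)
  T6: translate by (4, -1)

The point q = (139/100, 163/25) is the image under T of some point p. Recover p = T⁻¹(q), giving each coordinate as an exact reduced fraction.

T1 = [1 0 2; 0 1 -6; 0 0 1]
T2·T1 = [-2 0 -4; 0 1 -6; 0 0 1]
T3·…·T1 = [8/5 3/5 -2/5; 6/5 -4/5 36/5; 0 0 1]
T4·…·T1 = [8/5 3/5 28/5; 6/5 -4/5 41/5; 0 0 1]
T5·…·T1 = [-8/5 -3/5 -28/5; 6/5 -4/5 41/5; 0 0 1]
T6·…·T1 = [-8/5 -3/5 -8/5; 6/5 -4/5 36/5; 0 0 1]
det M = 2; M⁻¹ = [-2/5 3/10 -14/5; -3/5 -4/5 24/5; 0 0 1]
M⁻¹ · (139/100, 163/25)ᵀ = (-7/5, -5/4)ᵀ

p = (-7/5, -5/4)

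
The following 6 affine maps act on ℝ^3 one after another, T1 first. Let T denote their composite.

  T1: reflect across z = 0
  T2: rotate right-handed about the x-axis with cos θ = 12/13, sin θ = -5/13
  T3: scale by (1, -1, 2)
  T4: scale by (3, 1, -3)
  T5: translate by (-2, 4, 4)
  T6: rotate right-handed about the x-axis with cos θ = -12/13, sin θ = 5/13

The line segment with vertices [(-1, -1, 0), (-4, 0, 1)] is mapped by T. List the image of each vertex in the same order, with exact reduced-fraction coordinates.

T1 reflect across z = 0: (-1, -1, 0) → (-1, -1, 0); (-4, 0, 1) → (-4, 0, -1)
T2 rotate right-handed about the x-axis with cos θ = 12/13, sin θ = -5/13: (-1, -1, 0) → (-1, -12/13, 5/13); (-4, 0, -1) → (-4, -5/13, -12/13)
T3 scale by (1, -1, 2): (-1, -12/13, 5/13) → (-1, 12/13, 10/13); (-4, -5/13, -12/13) → (-4, 5/13, -24/13)
T4 scale by (3, 1, -3): (-1, 12/13, 10/13) → (-3, 12/13, -30/13); (-4, 5/13, -24/13) → (-12, 5/13, 72/13)
T5 translate by (-2, 4, 4): (-3, 12/13, -30/13) → (-5, 64/13, 22/13); (-12, 5/13, 72/13) → (-14, 57/13, 124/13)
T6 rotate right-handed about the x-axis with cos θ = -12/13, sin θ = 5/13: (-5, 64/13, 22/13) → (-5, -878/169, 56/169); (-14, 57/13, 124/13) → (-14, -1304/169, -1203/169)

image vertices: (-5, -878/169, 56/169), (-14, -1304/169, -1203/169)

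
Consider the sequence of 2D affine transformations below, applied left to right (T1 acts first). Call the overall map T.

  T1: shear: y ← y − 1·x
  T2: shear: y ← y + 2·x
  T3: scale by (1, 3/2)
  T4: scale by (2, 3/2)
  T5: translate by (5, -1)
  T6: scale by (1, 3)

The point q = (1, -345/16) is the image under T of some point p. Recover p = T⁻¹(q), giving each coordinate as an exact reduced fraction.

p = (-2, -3/4)

T1 = [1 0 0; -1 1 0; 0 0 1]
T2·T1 = [1 0 0; 1 1 0; 0 0 1]
T3·…·T1 = [1 0 0; 3/2 3/2 0; 0 0 1]
T4·…·T1 = [2 0 0; 9/4 9/4 0; 0 0 1]
T5·…·T1 = [2 0 5; 9/4 9/4 -1; 0 0 1]
T6·…·T1 = [2 0 5; 27/4 27/4 -3; 0 0 1]
det M = 27/2; M⁻¹ = [1/2 0 -5/2; -1/2 4/27 53/18; 0 0 1]
M⁻¹ · (1, -345/16)ᵀ = (-2, -3/4)ᵀ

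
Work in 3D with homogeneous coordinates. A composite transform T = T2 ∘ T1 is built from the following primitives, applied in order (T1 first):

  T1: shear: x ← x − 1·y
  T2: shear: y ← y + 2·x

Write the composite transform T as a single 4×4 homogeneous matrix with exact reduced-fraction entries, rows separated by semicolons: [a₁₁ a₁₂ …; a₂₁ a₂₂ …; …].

T1 = [1 -1 0 0; 0 1 0 0; 0 0 1 0; 0 0 0 1]
T2·T1 = [1 -1 0 0; 2 -1 0 0; 0 0 1 0; 0 0 0 1]

T = [1 -1 0 0; 2 -1 0 0; 0 0 1 0; 0 0 0 1]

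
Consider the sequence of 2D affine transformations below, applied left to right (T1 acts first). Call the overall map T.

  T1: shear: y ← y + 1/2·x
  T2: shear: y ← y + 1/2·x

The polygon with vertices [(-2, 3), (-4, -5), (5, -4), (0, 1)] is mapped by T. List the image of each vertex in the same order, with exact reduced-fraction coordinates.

T1 shear: y ← y + 1/2·x: (-2, 3) → (-2, 2); (-4, -5) → (-4, -7); (5, -4) → (5, -3/2); (0, 1) → (0, 1)
T2 shear: y ← y + 1/2·x: (-2, 2) → (-2, 1); (-4, -7) → (-4, -9); (5, -3/2) → (5, 1); (0, 1) → (0, 1)

image vertices: (-2, 1), (-4, -9), (5, 1), (0, 1)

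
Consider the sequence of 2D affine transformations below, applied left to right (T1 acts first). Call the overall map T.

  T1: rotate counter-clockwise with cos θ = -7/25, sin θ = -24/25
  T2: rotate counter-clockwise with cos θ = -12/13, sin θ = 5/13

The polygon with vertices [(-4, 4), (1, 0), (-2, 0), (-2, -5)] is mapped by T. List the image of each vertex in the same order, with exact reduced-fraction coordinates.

image vertices: (-1828/325, -196/325), (204/325, 253/325), (-408/325, -506/325), (857/325, -1526/325)

T1 rotate counter-clockwise with cos θ = -7/25, sin θ = -24/25: (-4, 4) → (124/25, 68/25); (1, 0) → (-7/25, -24/25); (-2, 0) → (14/25, 48/25); (-2, -5) → (-106/25, 83/25)
T2 rotate counter-clockwise with cos θ = -12/13, sin θ = 5/13: (124/25, 68/25) → (-1828/325, -196/325); (-7/25, -24/25) → (204/325, 253/325); (14/25, 48/25) → (-408/325, -506/325); (-106/25, 83/25) → (857/325, -1526/325)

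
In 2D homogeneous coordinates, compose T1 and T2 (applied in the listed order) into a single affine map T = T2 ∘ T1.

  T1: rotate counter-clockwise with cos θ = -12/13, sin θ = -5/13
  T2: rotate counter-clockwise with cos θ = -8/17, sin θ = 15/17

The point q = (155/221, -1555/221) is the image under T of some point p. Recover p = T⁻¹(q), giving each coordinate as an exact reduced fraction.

p = (5, -5)

T1 = [-12/13 5/13 0; -5/13 -12/13 0; 0 0 1]
T2·T1 = [171/221 140/221 0; -140/221 171/221 0; 0 0 1]
det M = 1; M⁻¹ = [171/221 -140/221 0; 140/221 171/221 0; 0 0 1]
M⁻¹ · (155/221, -1555/221)ᵀ = (5, -5)ᵀ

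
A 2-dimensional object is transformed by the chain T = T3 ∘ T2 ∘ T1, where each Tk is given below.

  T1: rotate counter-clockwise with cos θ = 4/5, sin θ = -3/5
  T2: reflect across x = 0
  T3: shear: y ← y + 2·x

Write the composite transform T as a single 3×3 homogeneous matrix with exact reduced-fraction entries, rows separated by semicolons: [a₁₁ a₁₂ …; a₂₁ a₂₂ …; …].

T1 = [4/5 3/5 0; -3/5 4/5 0; 0 0 1]
T2·T1 = [-4/5 -3/5 0; -3/5 4/5 0; 0 0 1]
T3·…·T1 = [-4/5 -3/5 0; -11/5 -2/5 0; 0 0 1]

T = [-4/5 -3/5 0; -11/5 -2/5 0; 0 0 1]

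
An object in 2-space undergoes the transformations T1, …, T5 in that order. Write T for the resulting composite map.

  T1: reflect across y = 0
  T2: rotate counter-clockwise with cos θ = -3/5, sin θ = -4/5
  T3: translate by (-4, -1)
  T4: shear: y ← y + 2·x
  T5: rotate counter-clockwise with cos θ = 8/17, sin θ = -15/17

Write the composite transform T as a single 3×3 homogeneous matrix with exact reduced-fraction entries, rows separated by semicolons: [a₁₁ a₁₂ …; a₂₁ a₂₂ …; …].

T = [-174/85 -107/85 -167/17; -7/17 4/17 -12/17; 0 0 1]

T1 = [1 0 0; 0 -1 0; 0 0 1]
T2·T1 = [-3/5 -4/5 0; -4/5 3/5 0; 0 0 1]
T3·…·T1 = [-3/5 -4/5 -4; -4/5 3/5 -1; 0 0 1]
T4·…·T1 = [-3/5 -4/5 -4; -2 -1 -9; 0 0 1]
T5·…·T1 = [-174/85 -107/85 -167/17; -7/17 4/17 -12/17; 0 0 1]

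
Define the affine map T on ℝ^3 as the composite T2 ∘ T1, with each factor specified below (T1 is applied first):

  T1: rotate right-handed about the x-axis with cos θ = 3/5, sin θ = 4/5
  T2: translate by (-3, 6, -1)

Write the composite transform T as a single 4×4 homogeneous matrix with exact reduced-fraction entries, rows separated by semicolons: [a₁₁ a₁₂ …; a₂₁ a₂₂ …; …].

T1 = [1 0 0 0; 0 3/5 -4/5 0; 0 4/5 3/5 0; 0 0 0 1]
T2·T1 = [1 0 0 -3; 0 3/5 -4/5 6; 0 4/5 3/5 -1; 0 0 0 1]

T = [1 0 0 -3; 0 3/5 -4/5 6; 0 4/5 3/5 -1; 0 0 0 1]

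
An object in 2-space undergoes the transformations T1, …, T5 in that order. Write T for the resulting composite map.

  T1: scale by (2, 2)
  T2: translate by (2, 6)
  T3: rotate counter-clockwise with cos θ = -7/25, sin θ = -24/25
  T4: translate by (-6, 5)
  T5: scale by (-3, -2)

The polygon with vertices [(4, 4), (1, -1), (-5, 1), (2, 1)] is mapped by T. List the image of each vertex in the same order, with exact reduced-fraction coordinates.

image vertices: (-348/25, 426/25), (246/25, -2/25), (-294/25, -522/25), (0, 6)

T1 scale by (2, 2): (4, 4) → (8, 8); (1, -1) → (2, -2); (-5, 1) → (-10, 2); (2, 1) → (4, 2)
T2 translate by (2, 6): (8, 8) → (10, 14); (2, -2) → (4, 4); (-10, 2) → (-8, 8); (4, 2) → (6, 8)
T3 rotate counter-clockwise with cos θ = -7/25, sin θ = -24/25: (10, 14) → (266/25, -338/25); (4, 4) → (68/25, -124/25); (-8, 8) → (248/25, 136/25); (6, 8) → (6, -8)
T4 translate by (-6, 5): (266/25, -338/25) → (116/25, -213/25); (68/25, -124/25) → (-82/25, 1/25); (248/25, 136/25) → (98/25, 261/25); (6, -8) → (0, -3)
T5 scale by (-3, -2): (116/25, -213/25) → (-348/25, 426/25); (-82/25, 1/25) → (246/25, -2/25); (98/25, 261/25) → (-294/25, -522/25); (0, -3) → (0, 6)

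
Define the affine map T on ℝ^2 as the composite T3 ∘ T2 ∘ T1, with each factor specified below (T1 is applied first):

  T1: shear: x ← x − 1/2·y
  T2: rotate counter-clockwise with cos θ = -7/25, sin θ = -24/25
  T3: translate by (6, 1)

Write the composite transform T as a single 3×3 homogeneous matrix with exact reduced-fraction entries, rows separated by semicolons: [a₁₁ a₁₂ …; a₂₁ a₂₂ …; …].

T1 = [1 -1/2 0; 0 1 0; 0 0 1]
T2·T1 = [-7/25 11/10 0; -24/25 1/5 0; 0 0 1]
T3·…·T1 = [-7/25 11/10 6; -24/25 1/5 1; 0 0 1]

T = [-7/25 11/10 6; -24/25 1/5 1; 0 0 1]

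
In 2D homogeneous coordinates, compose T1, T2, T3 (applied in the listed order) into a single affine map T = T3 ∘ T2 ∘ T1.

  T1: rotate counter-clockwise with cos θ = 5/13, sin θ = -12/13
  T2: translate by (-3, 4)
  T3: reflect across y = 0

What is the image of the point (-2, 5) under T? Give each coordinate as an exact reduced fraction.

T(p) = (11/13, -101/13)

T1 rotate counter-clockwise with cos θ = 5/13, sin θ = -12/13: (-2, 5) → (50/13, 49/13)
T2 translate by (-3, 4): (50/13, 49/13) → (11/13, 101/13)
T3 reflect across y = 0: (11/13, 101/13) → (11/13, -101/13)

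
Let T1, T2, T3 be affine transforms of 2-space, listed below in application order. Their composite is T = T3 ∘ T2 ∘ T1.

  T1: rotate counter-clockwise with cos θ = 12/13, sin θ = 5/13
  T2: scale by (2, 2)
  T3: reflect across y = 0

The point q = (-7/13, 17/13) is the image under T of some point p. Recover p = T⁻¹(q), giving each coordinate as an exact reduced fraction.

p = (-1/2, -1/2)

T1 = [12/13 -5/13 0; 5/13 12/13 0; 0 0 1]
T2·T1 = [24/13 -10/13 0; 10/13 24/13 0; 0 0 1]
T3·…·T1 = [24/13 -10/13 0; -10/13 -24/13 0; 0 0 1]
det M = -4; M⁻¹ = [6/13 -5/26 0; -5/26 -6/13 0; 0 0 1]
M⁻¹ · (-7/13, 17/13)ᵀ = (-1/2, -1/2)ᵀ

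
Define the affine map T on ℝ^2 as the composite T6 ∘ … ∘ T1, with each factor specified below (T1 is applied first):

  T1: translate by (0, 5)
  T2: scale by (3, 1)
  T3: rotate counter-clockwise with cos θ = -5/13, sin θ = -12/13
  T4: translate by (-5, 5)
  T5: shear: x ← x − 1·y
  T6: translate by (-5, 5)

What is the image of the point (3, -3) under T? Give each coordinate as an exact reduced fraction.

T1 translate by (0, 5): (3, -3) → (3, 2)
T2 scale by (3, 1): (3, 2) → (9, 2)
T3 rotate counter-clockwise with cos θ = -5/13, sin θ = -12/13: (9, 2) → (-21/13, -118/13)
T4 translate by (-5, 5): (-21/13, -118/13) → (-86/13, -53/13)
T5 shear: x ← x − 1·y: (-86/13, -53/13) → (-33/13, -53/13)
T6 translate by (-5, 5): (-33/13, -53/13) → (-98/13, 12/13)

T(p) = (-98/13, 12/13)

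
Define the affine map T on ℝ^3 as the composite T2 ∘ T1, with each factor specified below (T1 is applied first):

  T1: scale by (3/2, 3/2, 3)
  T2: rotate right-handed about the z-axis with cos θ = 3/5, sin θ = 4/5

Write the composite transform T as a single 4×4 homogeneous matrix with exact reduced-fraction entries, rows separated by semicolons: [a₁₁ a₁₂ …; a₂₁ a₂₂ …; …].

T1 = [3/2 0 0 0; 0 3/2 0 0; 0 0 3 0; 0 0 0 1]
T2·T1 = [9/10 -6/5 0 0; 6/5 9/10 0 0; 0 0 3 0; 0 0 0 1]

T = [9/10 -6/5 0 0; 6/5 9/10 0 0; 0 0 3 0; 0 0 0 1]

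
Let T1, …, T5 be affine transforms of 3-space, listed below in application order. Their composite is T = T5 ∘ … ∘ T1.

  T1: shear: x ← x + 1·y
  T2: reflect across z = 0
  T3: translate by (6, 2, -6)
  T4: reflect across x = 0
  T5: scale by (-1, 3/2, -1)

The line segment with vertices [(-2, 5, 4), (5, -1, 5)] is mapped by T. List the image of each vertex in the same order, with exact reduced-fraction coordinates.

T1 shear: x ← x + 1·y: (-2, 5, 4) → (3, 5, 4); (5, -1, 5) → (4, -1, 5)
T2 reflect across z = 0: (3, 5, 4) → (3, 5, -4); (4, -1, 5) → (4, -1, -5)
T3 translate by (6, 2, -6): (3, 5, -4) → (9, 7, -10); (4, -1, -5) → (10, 1, -11)
T4 reflect across x = 0: (9, 7, -10) → (-9, 7, -10); (10, 1, -11) → (-10, 1, -11)
T5 scale by (-1, 3/2, -1): (-9, 7, -10) → (9, 21/2, 10); (-10, 1, -11) → (10, 3/2, 11)

image vertices: (9, 21/2, 10), (10, 3/2, 11)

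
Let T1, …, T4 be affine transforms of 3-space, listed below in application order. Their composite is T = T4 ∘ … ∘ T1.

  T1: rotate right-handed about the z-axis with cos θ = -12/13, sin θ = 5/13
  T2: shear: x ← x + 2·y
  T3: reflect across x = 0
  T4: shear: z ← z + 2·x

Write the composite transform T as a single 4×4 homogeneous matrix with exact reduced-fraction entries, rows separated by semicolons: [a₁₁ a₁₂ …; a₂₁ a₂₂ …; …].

T1 = [-12/13 -5/13 0 0; 5/13 -12/13 0 0; 0 0 1 0; 0 0 0 1]
T2·T1 = [-2/13 -29/13 0 0; 5/13 -12/13 0 0; 0 0 1 0; 0 0 0 1]
T3·…·T1 = [2/13 29/13 0 0; 5/13 -12/13 0 0; 0 0 1 0; 0 0 0 1]
T4·…·T1 = [2/13 29/13 0 0; 5/13 -12/13 0 0; 4/13 58/13 1 0; 0 0 0 1]

T = [2/13 29/13 0 0; 5/13 -12/13 0 0; 4/13 58/13 1 0; 0 0 0 1]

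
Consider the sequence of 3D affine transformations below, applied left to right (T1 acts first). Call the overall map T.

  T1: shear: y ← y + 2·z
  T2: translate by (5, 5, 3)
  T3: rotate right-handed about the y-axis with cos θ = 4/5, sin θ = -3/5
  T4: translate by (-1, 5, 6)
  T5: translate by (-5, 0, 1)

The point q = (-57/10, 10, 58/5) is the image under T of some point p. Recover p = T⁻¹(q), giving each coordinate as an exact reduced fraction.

T1 = [1 0 0 0; 0 1 2 0; 0 0 1 0; 0 0 0 1]
T2·T1 = [1 0 0 5; 0 1 2 5; 0 0 1 3; 0 0 0 1]
T3·…·T1 = [4/5 0 -3/5 11/5; 0 1 2 5; 3/5 0 4/5 27/5; 0 0 0 1]
T4·…·T1 = [4/5 0 -3/5 6/5; 0 1 2 10; 3/5 0 4/5 57/5; 0 0 0 1]
T5·…·T1 = [4/5 0 -3/5 -19/5; 0 1 2 10; 3/5 0 4/5 62/5; 0 0 0 1]
det M = 1; M⁻¹ = [4/5 0 3/5 -22/5; 6/5 1 -8/5 72/5; -3/5 0 4/5 -61/5; 0 0 0 1]
M⁻¹ · (-57/10, 10, 58/5)ᵀ = (-2, -1, 1/2)ᵀ

p = (-2, -1, 1/2)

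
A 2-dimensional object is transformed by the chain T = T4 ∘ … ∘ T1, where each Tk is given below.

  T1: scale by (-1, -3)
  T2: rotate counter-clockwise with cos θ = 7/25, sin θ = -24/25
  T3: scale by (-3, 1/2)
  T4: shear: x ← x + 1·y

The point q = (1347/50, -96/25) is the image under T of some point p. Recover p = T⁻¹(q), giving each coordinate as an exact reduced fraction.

T1 = [-1 0 0; 0 -3 0; 0 0 1]
T2·T1 = [-7/25 -72/25 0; 24/25 -21/25 0; 0 0 1]
T3·…·T1 = [21/25 216/25 0; 12/25 -21/50 0; 0 0 1]
T4·…·T1 = [33/25 411/50 0; 12/25 -21/50 0; 0 0 1]
det M = -9/2; M⁻¹ = [7/75 137/75 0; 8/75 -22/75 0; 0 0 1]
M⁻¹ · (1347/50, -96/25)ᵀ = (-9/2, 4)ᵀ

p = (-9/2, 4)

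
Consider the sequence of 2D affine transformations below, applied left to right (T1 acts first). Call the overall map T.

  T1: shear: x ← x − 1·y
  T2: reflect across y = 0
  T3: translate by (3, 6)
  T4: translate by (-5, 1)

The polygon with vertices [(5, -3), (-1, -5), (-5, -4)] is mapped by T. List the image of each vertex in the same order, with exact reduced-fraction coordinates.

T1 shear: x ← x − 1·y: (5, -3) → (8, -3); (-1, -5) → (4, -5); (-5, -4) → (-1, -4)
T2 reflect across y = 0: (8, -3) → (8, 3); (4, -5) → (4, 5); (-1, -4) → (-1, 4)
T3 translate by (3, 6): (8, 3) → (11, 9); (4, 5) → (7, 11); (-1, 4) → (2, 10)
T4 translate by (-5, 1): (11, 9) → (6, 10); (7, 11) → (2, 12); (2, 10) → (-3, 11)

image vertices: (6, 10), (2, 12), (-3, 11)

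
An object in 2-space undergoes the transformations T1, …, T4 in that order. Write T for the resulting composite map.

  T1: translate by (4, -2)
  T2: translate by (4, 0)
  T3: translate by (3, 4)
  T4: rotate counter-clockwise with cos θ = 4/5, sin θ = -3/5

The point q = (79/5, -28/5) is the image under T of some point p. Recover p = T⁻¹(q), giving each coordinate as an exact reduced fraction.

p = (5, 3)

T1 = [1 0 4; 0 1 -2; 0 0 1]
T2·T1 = [1 0 8; 0 1 -2; 0 0 1]
T3·…·T1 = [1 0 11; 0 1 2; 0 0 1]
T4·…·T1 = [4/5 3/5 10; -3/5 4/5 -5; 0 0 1]
det M = 1; M⁻¹ = [4/5 -3/5 -11; 3/5 4/5 -2; 0 0 1]
M⁻¹ · (79/5, -28/5)ᵀ = (5, 3)ᵀ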